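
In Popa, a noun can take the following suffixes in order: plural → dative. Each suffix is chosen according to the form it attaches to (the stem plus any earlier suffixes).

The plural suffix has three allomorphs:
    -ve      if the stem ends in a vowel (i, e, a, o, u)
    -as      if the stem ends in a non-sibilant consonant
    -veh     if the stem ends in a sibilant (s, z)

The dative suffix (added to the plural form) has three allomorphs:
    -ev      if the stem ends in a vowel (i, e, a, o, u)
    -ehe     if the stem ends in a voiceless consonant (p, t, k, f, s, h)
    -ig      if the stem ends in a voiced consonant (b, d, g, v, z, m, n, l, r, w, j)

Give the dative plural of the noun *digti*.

digtiveev

*digti*: final sound = /i/, a vowel → -ve → *digtive*.
The plural form *digtive*: final sound = /e/, a vowel → -ev → *digtiveev*.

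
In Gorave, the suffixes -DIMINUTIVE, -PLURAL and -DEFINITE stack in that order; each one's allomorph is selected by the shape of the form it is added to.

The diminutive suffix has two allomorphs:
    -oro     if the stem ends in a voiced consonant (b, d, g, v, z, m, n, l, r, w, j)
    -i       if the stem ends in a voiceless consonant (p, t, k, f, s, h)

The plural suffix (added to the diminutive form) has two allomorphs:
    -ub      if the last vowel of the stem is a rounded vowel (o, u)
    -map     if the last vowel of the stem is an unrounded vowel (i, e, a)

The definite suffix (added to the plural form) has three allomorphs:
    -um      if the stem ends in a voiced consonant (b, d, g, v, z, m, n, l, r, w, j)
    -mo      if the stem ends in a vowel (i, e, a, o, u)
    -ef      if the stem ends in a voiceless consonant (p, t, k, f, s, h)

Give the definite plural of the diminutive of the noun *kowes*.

Since the final consonant of *kowes* is /s/ (voiceless), it takes -i, giving *kowesi*.
The diminutive form *kowesi* — last vowel /i/ (an unrounded vowel) → -map → *kowesimap*.
Since the final sound of the plural form *kowesimap* is /p/ (a voiceless consonant), it takes -ef, giving *kowesimapef*.

kowesimapef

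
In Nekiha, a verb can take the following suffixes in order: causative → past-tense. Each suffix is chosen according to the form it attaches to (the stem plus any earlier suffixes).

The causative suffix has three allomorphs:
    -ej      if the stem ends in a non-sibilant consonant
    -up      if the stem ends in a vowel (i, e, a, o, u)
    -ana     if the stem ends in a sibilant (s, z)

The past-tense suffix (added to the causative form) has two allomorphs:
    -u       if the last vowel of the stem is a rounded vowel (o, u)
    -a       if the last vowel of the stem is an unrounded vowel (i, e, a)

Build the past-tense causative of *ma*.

maupu

*ma*: final sound = /a/, a vowel → -up → *maup*.
The last vowel of the causative form *maup* is /u/, which is a rounded vowel, so the past-tense suffix is -u, giving *maupu*.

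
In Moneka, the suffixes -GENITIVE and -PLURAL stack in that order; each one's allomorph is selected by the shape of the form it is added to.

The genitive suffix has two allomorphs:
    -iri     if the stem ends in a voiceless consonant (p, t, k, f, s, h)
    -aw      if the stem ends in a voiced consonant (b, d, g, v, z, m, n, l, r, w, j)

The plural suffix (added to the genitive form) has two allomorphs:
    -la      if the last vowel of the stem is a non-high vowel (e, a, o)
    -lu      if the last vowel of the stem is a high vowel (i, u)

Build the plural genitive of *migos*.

migosirilu

The final consonant of *migos* is /s/, which is voiceless, so the genitive suffix is -iri, giving *migosiri*.
Since the last vowel of the genitive form *migosiri* is /i/ (a high vowel), it takes -lu, giving *migosirilu*.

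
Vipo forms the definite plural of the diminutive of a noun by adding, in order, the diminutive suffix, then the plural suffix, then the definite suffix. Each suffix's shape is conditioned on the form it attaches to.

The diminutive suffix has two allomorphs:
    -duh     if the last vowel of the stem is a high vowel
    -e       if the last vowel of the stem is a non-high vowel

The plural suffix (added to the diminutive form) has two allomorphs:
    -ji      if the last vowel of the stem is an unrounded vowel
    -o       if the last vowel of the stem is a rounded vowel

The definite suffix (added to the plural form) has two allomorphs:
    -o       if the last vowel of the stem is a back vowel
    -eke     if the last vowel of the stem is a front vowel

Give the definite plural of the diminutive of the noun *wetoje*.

The last vowel of *wetoje* is /e/, which is a non-high vowel, so the diminutive suffix is -e, giving *wetojee*.
Since the last vowel of the diminutive form *wetojee* is /e/ (an unrounded vowel), it takes -ji, giving *wetojeeji*.
The plural form *wetojeeji* — last vowel /i/ (a front vowel) → -eke → *wetojeejieke*.

wetojeejieke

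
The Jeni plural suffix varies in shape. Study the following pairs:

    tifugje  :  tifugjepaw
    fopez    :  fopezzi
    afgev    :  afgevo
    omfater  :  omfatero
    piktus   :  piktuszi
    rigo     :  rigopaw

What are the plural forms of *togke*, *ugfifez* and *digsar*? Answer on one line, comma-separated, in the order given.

togkepaw, ugfifezzi, digsaro

The alternation tracks the final sound of the stem — -zi when the stem ends in a sibilant (*fopez*, *piktus*); -o when the stem ends in a non-sibilant consonant (*afgev*, *omfater*); -paw when the stem ends in a vowel (*tifugje*, *rigo*).
The final sound of *togke* is /e/, which is a vowel, so the suffix is -paw, giving *togkepaw*.
The final sound of *ugfifez* is /z/, which is a sibilant, so the suffix is -zi, giving *ugfifezzi*.
*digsar*: final sound = /r/, a non-sibilant consonant → -o → *digsaro*.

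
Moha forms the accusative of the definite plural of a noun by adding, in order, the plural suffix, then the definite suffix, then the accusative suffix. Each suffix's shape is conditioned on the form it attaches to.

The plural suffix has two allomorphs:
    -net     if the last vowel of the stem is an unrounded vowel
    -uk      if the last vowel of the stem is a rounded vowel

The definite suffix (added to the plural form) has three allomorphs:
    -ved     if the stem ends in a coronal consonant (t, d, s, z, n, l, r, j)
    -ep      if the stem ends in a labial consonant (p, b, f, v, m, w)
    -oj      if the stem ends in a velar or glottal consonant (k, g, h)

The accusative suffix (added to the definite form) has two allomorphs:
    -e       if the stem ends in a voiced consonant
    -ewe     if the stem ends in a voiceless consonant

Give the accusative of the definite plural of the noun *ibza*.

ibzanetvede

*ibza*: last vowel = /a/, an unrounded vowel → -net → *ibzanet*.
The plural form *ibzanet*: final consonant = /t/, coronal → -ved → *ibzanetved*.
The definite form *ibzanetved*: final consonant = /d/, voiced → -e → *ibzanetvede*.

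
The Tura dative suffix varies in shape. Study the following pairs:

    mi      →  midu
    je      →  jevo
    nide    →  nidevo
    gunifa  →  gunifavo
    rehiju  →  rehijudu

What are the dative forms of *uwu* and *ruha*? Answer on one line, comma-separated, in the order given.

uwudu, ruhavo

The alternation tracks the last vowel of the stem — -du when the last vowel of the stem is a high vowel (*mi*, *rehiju*); -vo when the last vowel of the stem is a non-high vowel (*je*, *nide*, *gunifa*).
*uwu* — last vowel /u/ (a high vowel) → -du → *uwudu*.
*ruha* — last vowel /a/ (a non-high vowel) → -vo → *ruhavo*.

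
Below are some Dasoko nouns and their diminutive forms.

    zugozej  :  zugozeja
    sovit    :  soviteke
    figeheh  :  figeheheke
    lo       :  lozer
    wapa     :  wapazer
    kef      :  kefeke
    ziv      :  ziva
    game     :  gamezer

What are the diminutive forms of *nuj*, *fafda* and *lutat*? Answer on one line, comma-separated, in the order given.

nuja, fafdazer, lutateke

The suffix is conditioned by the final sound: -eke when the stem ends in a voiceless consonant (*sovit*, *figeheh*, *kef*); -a when the stem ends in a voiced consonant (*zugozej*, *ziv*); -zer when the stem ends in a vowel (*lo*, *wapa*, *game*).
Since the final sound of *nuj* is /j/ (a voiced consonant), it takes -a, giving *nuja*.
Since the final sound of *fafda* is /a/ (a vowel), it takes -zer, giving *fafdazer*.
*lutat*: final sound = /t/, a voiceless consonant → -eke → *lutateke*.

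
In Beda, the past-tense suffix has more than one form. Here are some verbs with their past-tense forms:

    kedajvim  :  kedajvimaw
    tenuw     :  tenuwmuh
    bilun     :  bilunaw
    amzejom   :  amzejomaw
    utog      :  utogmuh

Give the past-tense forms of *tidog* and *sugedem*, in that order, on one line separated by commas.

tidogmuh, sugedemaw

The alternation tracks the final consonant of the stem — -aw when the stem ends in a nasal (*kedajvim*, *bilun*, *amzejom*); -muh when the stem ends in a non-nasal consonant (*tenuw*, *utog*).
*tidog* — final consonant /g/ (non-nasal) → -muh → *tidogmuh*.
*sugedem*: final consonant = /m/, a nasal → -aw → *sugedemaw*.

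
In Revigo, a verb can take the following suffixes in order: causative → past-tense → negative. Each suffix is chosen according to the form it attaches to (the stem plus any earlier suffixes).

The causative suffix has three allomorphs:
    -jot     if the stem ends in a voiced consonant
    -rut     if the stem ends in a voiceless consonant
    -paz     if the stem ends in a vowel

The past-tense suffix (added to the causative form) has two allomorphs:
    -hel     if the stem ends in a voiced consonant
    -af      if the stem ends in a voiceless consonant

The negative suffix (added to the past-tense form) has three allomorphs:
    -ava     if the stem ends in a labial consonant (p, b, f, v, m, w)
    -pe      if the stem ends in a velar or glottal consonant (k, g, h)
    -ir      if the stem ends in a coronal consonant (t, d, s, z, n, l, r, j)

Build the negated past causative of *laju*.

lajupazhelir

*laju*: final sound = /u/, a vowel → -paz → *lajupaz*.
The causative form *lajupaz* — final consonant /z/ (voiced) → -hel → *lajupazhel*.
The final consonant of the past-tense form *lajupazhel* is /l/, which is coronal, so the negative suffix is -ir, giving *lajupazhelir*.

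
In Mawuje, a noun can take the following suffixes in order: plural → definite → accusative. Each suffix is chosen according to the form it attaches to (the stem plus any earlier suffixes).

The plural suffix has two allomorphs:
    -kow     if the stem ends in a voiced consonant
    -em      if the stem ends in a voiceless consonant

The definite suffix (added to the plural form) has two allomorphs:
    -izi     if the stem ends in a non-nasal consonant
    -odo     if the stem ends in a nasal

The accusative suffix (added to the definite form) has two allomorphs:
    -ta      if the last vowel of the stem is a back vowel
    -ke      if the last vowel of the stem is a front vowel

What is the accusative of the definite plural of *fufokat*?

*fufokat* — final consonant /t/ (voiceless) → -em → *fufokatem*.
The plural form *fufokatem*: final consonant = /m/, a nasal → -odo → *fufokatemodo*.
Since the last vowel of the definite form *fufokatemodo* is /o/ (a back vowel), it takes -ta, giving *fufokatemodota*.

fufokatemodota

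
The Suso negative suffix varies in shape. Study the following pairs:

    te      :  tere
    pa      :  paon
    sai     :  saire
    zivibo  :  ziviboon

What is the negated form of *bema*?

The pattern is front/back vowel harmony: -re when the last vowel of the stem is a front vowel (*te*, *sai*); -on when the last vowel of the stem is a back vowel (*pa*, *zivibo*).
Since the last vowel of *bema* is /a/ (a back vowel), it takes -on, giving *bemaon*.

bemaon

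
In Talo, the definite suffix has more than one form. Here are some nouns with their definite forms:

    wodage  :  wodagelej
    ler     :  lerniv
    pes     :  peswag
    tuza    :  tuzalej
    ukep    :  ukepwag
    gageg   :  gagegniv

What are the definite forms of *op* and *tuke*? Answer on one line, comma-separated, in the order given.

The pattern is voicing of the final sound: -wag when the stem ends in a voiceless consonant (*pes*, *ukep*); -niv when the stem ends in a voiced consonant (*ler*, *gageg*); -lej when the stem ends in a vowel (*wodage*, *tuza*).
*op*: final sound = /p/, a voiceless consonant → -wag → *opwag*.
Since the final sound of *tuke* is /e/ (a vowel), it takes -lej, giving *tukelej*.

opwag, tukelej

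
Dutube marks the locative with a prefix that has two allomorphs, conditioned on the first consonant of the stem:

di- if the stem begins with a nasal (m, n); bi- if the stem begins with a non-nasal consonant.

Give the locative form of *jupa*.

Since the first consonant of *jupa* is /j/ (non-nasal), it takes bi-, giving *bijupa*.

bijupa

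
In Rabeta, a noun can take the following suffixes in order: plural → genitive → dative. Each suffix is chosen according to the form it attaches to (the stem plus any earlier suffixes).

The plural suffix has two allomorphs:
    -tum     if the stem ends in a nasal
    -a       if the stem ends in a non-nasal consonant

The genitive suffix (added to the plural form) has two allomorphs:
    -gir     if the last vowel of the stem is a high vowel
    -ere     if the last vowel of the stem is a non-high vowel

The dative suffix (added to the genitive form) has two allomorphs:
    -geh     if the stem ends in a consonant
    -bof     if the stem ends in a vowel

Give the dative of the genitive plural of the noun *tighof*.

tighofaerebof

*tighof*: final consonant = /f/, non-nasal → -a → *tighofa*.
The last vowel of the plural form *tighofa* is /a/, which is a non-high vowel, so the genitive suffix is -ere, giving *tighofaere*.
Since the final sound of the genitive form *tighofaere* is /e/ (a vowel), it takes -bof, giving *tighofaerebof*.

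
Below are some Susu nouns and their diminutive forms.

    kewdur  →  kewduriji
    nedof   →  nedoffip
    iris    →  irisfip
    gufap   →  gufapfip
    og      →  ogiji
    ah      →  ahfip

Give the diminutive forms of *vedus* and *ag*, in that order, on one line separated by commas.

vedusfip, agiji

The alternation tracks the final consonant of the stem — -fip when the stem ends in a voiceless consonant (*nedof*, *iris*, *gufap*, *ah*); -iji when the stem ends in a voiced consonant (*kewdur*, *og*).
The final consonant of *vedus* is /s/, which is voiceless, so the suffix is -fip, giving *vedusfip*.
*ag*: final consonant = /g/, voiced → -iji → *agiji*.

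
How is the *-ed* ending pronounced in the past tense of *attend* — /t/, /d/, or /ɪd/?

The stem *attend* ends in /t/ or /d/.
The -ed suffix is realized as /ɪd/ after /t, d/; as /t/ after other voiceless consonants; and as /d/ after other voiced sounds.
So -ed on *attend* is pronounced /ɪd/.

/ɪd/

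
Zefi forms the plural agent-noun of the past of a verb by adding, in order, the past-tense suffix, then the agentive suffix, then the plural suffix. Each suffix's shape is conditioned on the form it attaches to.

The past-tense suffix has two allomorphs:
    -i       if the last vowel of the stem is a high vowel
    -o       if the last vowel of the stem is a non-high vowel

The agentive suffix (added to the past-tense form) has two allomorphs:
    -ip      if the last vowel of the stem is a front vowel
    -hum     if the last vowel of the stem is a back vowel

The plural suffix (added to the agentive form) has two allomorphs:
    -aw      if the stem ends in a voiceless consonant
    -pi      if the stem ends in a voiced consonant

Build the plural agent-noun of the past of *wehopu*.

*wehopu* — last vowel /u/ (a high vowel) → -i → *wehopui*.
Since the last vowel of the past-tense form *wehopui* is /i/ (a front vowel), it takes -ip, giving *wehopuiip*.
The agentive form *wehopuiip*: final consonant = /p/, voiceless → -aw → *wehopuiipaw*.

wehopuiipaw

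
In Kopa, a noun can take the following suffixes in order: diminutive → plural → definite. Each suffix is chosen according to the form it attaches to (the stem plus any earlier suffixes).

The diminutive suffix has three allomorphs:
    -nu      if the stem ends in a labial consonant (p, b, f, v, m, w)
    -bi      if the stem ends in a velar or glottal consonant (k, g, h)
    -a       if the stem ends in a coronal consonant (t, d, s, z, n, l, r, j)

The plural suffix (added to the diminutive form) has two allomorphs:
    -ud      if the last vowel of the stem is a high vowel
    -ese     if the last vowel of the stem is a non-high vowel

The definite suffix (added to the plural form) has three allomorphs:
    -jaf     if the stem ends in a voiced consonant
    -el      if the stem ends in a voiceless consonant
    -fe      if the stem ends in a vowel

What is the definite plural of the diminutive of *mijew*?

mijewnuudjaf

The final consonant of *mijew* is /w/, which is labial, so the diminutive suffix is -nu, giving *mijewnu*.
The diminutive form *mijewnu*: last vowel = /u/, a high vowel → -ud → *mijewnuud*.
The plural form *mijewnuud*: final sound = /d/, a voiced consonant → -jaf → *mijewnuudjaf*.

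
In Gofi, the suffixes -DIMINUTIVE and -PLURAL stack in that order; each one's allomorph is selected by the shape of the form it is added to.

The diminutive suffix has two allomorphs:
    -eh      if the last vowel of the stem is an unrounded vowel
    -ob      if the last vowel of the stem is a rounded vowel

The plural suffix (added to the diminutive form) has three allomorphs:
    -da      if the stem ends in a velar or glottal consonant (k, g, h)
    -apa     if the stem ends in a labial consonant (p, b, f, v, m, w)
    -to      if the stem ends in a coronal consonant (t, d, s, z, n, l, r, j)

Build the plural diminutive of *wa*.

waehda

The last vowel of *wa* is /a/, which is an unrounded vowel, so the diminutive suffix is -eh, giving *waeh*.
The diminutive form *waeh*: final consonant = /h/, velar/glottal → -da → *waehda*.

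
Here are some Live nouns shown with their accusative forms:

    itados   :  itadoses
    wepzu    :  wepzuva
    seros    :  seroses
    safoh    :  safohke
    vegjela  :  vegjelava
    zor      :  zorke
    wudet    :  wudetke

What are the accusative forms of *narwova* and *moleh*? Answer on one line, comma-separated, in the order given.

Looking at the final sound of each stem: -es when the stem ends in a sibilant (*itados*, *seros*); -ke when the stem ends in a non-sibilant consonant (*safoh*, *zor*, *wudet*); -va when the stem ends in a vowel (*wepzu*, *vegjela*).
Since the final sound of *narwova* is /a/ (a vowel), it takes -va, giving *narwovava*.
*moleh* — final sound /h/ (a non-sibilant consonant) → -ke → *molehke*.

narwovava, molehke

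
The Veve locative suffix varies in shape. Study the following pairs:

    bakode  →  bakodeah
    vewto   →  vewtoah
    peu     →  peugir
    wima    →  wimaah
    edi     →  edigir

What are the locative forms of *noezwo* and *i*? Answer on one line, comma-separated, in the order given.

noezwoah, igir

The pattern is height harmony: -gir when the last vowel of the stem is a high vowel (*peu*, *edi*); -ah when the last vowel of the stem is a non-high vowel (*bakode*, *vewto*, *wima*).
Since the last vowel of *noezwo* is /o/ (a non-high vowel), it takes -ah, giving *noezwoah*.
*i*: last vowel = /i/, a high vowel → -gir → *igir*.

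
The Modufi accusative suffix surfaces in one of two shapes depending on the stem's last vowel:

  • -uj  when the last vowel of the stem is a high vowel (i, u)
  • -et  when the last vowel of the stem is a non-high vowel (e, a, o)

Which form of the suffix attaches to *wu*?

Since the last vowel of *wu* is /u/ (a high vowel), it takes -uj.

-uj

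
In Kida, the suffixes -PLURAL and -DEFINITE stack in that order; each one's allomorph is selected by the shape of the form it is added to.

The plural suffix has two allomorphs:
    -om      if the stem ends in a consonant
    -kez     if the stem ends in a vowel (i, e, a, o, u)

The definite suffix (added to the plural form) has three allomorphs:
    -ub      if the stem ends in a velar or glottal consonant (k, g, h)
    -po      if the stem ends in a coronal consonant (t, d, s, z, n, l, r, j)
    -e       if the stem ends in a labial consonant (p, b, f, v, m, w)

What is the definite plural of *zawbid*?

*zawbid* — final sound /d/ (a consonant) → -om → *zawbidom*.
The final consonant of the plural form *zawbidom* is /m/, which is labial, so the definite suffix is -e, giving *zawbidome*.

zawbidome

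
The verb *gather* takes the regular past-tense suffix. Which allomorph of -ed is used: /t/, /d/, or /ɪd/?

The stem *gather* ends in a voiced sound other than /d/.
The -ed suffix is realized as /ɪd/ after /t, d/; as /t/ after other voiceless consonants; and as /d/ after other voiced sounds.
So -ed on *gather* is pronounced /d/.

/d/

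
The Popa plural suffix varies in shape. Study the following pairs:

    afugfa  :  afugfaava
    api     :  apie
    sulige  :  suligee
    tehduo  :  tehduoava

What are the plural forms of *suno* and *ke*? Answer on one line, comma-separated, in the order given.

Looking at the last vowel of each stem: -e when the last vowel of the stem is a front vowel (*api*, *sulige*); -ava when the last vowel of the stem is a back vowel (*afugfa*, *tehduo*).
*suno*: last vowel = /o/, a back vowel → -ava → *sunoava*.
*ke*: last vowel = /e/, a front vowel → -e → *kee*.

sunoava, kee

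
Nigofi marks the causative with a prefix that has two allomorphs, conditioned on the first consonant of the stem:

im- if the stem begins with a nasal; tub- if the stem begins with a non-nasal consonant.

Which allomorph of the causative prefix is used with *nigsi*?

im-

Since the first consonant of *nigsi* is /n/ (a nasal), it takes im-.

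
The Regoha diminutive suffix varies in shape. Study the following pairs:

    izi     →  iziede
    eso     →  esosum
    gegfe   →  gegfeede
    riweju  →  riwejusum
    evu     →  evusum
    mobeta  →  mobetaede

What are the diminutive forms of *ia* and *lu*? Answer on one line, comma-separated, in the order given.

The pattern is rounding harmony: -sum when the last vowel of the stem is a rounded vowel (*eso*, *riweju*, *evu*); -ede when the last vowel of the stem is an unrounded vowel (*izi*, *gegfe*, *mobeta*).
*ia* — last vowel /a/ (an unrounded vowel) → -ede → *iaede*.
*lu*: last vowel = /u/, a rounded vowel → -sum → *lusum*.

iaede, lusum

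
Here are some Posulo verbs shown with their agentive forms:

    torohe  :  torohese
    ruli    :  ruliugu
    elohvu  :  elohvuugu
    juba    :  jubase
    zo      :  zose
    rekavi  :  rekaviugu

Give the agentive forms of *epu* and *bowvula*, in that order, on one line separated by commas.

The alternation tracks the last vowel of the stem — -ugu when the last vowel of the stem is a high vowel (*ruli*, *elohvu*, *rekavi*); -se when the last vowel of the stem is a non-high vowel (*torohe*, *juba*, *zo*).
*epu*: last vowel = /u/, a high vowel → -ugu → *epuugu*.
Since the last vowel of *bowvula* is /a/ (a non-high vowel), it takes -se, giving *bowvulase*.

epuugu, bowvulase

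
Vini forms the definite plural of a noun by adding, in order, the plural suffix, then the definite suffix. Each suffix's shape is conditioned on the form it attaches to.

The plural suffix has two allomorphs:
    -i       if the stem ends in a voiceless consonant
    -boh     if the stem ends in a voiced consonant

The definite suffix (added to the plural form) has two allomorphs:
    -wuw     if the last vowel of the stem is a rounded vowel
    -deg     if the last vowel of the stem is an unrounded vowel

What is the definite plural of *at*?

*at* — final consonant /t/ (voiceless) → -i → *ati*.
The plural form *ati* — last vowel /i/ (an unrounded vowel) → -deg → *atideg*.

atideg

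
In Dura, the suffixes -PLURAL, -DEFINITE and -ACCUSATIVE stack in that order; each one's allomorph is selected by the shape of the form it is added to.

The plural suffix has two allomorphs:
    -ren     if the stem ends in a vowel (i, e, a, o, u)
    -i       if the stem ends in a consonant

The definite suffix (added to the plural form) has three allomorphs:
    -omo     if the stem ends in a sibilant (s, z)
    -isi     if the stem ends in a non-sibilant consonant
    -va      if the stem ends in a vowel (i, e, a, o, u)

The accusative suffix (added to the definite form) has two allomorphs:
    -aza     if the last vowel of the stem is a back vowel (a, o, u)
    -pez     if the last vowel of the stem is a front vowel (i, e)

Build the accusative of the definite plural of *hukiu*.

The final sound of *hukiu* is /u/, which is a vowel, so the plural suffix is -ren, giving *hukiuren*.
Since the final sound of the plural form *hukiuren* is /n/ (a non-sibilant consonant), it takes -isi, giving *hukiurenisi*.
The definite form *hukiurenisi* — last vowel /i/ (a front vowel) → -pez → *hukiurenisipez*.

hukiurenisipez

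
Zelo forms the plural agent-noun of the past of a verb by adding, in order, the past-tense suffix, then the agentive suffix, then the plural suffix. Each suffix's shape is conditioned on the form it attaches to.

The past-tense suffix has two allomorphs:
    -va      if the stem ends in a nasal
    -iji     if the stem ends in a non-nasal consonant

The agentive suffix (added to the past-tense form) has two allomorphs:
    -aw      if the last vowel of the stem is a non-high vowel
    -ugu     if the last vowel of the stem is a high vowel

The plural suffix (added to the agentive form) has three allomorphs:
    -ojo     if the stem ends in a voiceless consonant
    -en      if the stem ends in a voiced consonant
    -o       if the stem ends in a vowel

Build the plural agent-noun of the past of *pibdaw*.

*pibdaw*: final consonant = /w/, non-nasal → -iji → *pibdawiji*.
The past-tense form *pibdawiji* — last vowel /i/ (a high vowel) → -ugu → *pibdawijiugu*.
The agentive form *pibdawijiugu* — final sound /u/ (a vowel) → -o → *pibdawijiuguo*.

pibdawijiuguo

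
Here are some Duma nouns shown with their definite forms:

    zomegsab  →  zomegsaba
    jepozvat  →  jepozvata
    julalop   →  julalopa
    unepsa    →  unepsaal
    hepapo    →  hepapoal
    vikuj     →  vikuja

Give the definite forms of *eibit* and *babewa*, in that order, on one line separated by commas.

eibita, babewaal

The suffix is conditioned by the final sound: -a when the stem ends in a consonant (*zomegsab*, *jepozvat*, *julalop*, *vikuj*); -al when the stem ends in a vowel (*unepsa*, *hepapo*).
*eibit* — final sound /t/ (a consonant) → -a → *eibita*.
Since the final sound of *babewa* is /a/ (a vowel), it takes -al, giving *babewaal*.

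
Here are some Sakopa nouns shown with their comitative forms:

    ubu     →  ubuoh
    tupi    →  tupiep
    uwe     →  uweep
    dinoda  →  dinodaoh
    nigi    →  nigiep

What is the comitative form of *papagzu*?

papagzuoh

Looking at the last vowel of each stem: -ep when the last vowel of the stem is a front vowel (*tupi*, *uwe*, *nigi*); -oh when the last vowel of the stem is a back vowel (*ubu*, *dinoda*).
*papagzu* — last vowel /u/ (a back vowel) → -oh → *papagzuoh*.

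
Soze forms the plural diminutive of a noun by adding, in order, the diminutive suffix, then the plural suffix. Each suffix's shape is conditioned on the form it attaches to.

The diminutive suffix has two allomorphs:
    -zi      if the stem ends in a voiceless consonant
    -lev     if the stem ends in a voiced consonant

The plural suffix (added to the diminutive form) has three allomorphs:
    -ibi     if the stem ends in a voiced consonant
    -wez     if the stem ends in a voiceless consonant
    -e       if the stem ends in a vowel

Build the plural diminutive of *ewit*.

The final consonant of *ewit* is /t/, which is voiceless, so the diminutive suffix is -zi, giving *ewitzi*.
The diminutive form *ewitzi* — final sound /i/ (a vowel) → -e → *ewitzie*.

ewitzie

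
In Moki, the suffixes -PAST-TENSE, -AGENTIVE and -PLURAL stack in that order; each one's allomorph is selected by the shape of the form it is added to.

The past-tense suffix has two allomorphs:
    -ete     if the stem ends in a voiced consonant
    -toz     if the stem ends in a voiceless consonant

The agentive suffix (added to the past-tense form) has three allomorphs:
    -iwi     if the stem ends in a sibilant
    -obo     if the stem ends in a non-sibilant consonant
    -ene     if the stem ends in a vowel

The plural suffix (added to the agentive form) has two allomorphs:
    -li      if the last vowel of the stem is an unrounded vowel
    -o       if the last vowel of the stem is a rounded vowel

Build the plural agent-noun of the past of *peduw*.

peduweteeneli

*peduw* — final consonant /w/ (voiced) → -ete → *peduwete*.
The final sound of the past-tense form *peduwete* is /e/, which is a vowel, so the agentive suffix is -ene, giving *peduweteene*.
The agentive form *peduweteene* — last vowel /e/ (an unrounded vowel) → -li → *peduweteeneli*.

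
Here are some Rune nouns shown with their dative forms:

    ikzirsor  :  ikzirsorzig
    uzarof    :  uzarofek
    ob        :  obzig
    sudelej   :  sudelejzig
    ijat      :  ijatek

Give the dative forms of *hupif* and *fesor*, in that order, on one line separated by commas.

hupifek, fesorzig

The alternation tracks the final consonant of the stem — -ek when the stem ends in a voiceless consonant (*uzarof*, *ijat*); -zig when the stem ends in a voiced consonant (*ikzirsor*, *ob*, *sudelej*).
Since the final consonant of *hupif* is /f/ (voiceless), it takes -ek, giving *hupifek*.
The final consonant of *fesor* is /r/, which is voiced, so the suffix is -zig, giving *fesorzig*.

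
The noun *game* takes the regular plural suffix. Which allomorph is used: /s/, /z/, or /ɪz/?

/z/

The stem *game* ends in a voiced non-sibilant sound.
The plural suffix surfaces as /ɪz/ after sibilants, /s/ after other voiceless consonants, and /z/ after other voiced sounds.
So the plural -s on *game* is pronounced /z/.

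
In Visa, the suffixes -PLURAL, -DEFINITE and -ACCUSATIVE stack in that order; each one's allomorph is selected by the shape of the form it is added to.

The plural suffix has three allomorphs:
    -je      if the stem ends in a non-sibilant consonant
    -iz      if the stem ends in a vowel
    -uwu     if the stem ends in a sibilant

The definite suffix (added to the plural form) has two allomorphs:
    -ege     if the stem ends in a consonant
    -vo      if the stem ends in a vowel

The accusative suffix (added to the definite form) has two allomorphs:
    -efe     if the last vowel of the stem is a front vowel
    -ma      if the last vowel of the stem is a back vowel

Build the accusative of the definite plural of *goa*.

goaizegeefe

*goa*: final sound = /a/, a vowel → -iz → *goaiz*.
Since the final sound of the plural form *goaiz* is /z/ (a consonant), it takes -ege, giving *goaizege*.
The definite form *goaizege* — last vowel /e/ (a front vowel) → -efe → *goaizegeefe*.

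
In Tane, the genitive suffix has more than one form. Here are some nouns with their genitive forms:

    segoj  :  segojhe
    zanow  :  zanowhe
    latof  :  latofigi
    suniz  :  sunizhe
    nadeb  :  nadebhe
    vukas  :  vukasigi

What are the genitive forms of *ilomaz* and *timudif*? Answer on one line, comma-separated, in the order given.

ilomazhe, timudifigi

The alternation tracks the final consonant of the stem — -igi when the stem ends in a voiceless consonant (*latof*, *vukas*); -he when the stem ends in a voiced consonant (*segoj*, *zanow*, *suniz*, *nadeb*).
The final consonant of *ilomaz* is /z/, which is voiced, so the suffix is -he, giving *ilomazhe*.
The final consonant of *timudif* is /f/, which is voiceless, so the suffix is -igi, giving *timudifigi*.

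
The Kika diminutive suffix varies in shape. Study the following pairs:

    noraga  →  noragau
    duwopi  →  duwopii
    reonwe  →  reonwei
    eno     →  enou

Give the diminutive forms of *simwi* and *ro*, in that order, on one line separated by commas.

The alternation tracks the last vowel of the stem — -i when the last vowel of the stem is a front vowel (*duwopi*, *reonwe*); -u when the last vowel of the stem is a back vowel (*noraga*, *eno*).
Since the last vowel of *simwi* is /i/ (a front vowel), it takes -i, giving *simwii*.
The last vowel of *ro* is /o/, which is a back vowel, so the suffix is -u, giving *rou*.

simwii, rou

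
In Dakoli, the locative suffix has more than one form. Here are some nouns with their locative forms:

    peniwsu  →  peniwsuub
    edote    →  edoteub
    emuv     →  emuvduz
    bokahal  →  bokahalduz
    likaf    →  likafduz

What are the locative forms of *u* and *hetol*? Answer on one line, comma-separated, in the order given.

uub, hetolduz

Looking at the final sound of each stem: -duz when the stem ends in a consonant (*emuv*, *bokahal*, *likaf*); -ub when the stem ends in a vowel (*peniwsu*, *edote*).
*u*: final sound = /u/, a vowel → -ub → *uub*.
The final sound of *hetol* is /l/, which is a consonant, so the suffix is -duz, giving *hetolduz*.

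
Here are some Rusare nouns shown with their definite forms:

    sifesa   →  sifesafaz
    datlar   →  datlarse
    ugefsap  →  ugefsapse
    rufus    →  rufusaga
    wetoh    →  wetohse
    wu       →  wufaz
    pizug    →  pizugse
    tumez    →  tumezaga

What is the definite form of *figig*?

The alternation tracks the final sound of the stem — -aga when the stem ends in a sibilant (*rufus*, *tumez*); -se when the stem ends in a non-sibilant consonant (*datlar*, *ugefsap*, *wetoh*, *pizug*); -faz when the stem ends in a vowel (*sifesa*, *wu*).
*figig*: final sound = /g/, a non-sibilant consonant → -se → *figigse*.

figigse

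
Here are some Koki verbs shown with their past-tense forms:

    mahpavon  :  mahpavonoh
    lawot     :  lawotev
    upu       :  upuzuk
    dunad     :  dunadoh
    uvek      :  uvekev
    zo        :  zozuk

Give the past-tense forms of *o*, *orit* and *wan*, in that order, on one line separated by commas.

ozuk, oritev, wanoh

Looking at the final sound of each stem: -ev when the stem ends in a voiceless consonant (*lawot*, *uvek*); -oh when the stem ends in a voiced consonant (*mahpavon*, *dunad*); -zuk when the stem ends in a vowel (*upu*, *zo*).
The final sound of *o* is /o/, which is a vowel, so the suffix is -zuk, giving *ozuk*.
*orit* — final sound /t/ (a voiceless consonant) → -ev → *oritev*.
*wan* — final sound /n/ (a voiced consonant) → -oh → *wanoh*.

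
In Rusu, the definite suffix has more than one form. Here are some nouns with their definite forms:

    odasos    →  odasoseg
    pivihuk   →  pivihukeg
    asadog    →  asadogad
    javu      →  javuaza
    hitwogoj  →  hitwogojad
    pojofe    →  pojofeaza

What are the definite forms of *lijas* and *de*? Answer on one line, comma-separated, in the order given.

lijaseg, deaza

The pattern is voicing of the final sound: -eg when the stem ends in a voiceless consonant (*odasos*, *pivihuk*); -ad when the stem ends in a voiced consonant (*asadog*, *hitwogoj*); -aza when the stem ends in a vowel (*javu*, *pojofe*).
*lijas* — final sound /s/ (a voiceless consonant) → -eg → *lijaseg*.
The final sound of *de* is /e/, which is a vowel, so the suffix is -aza, giving *deaza*.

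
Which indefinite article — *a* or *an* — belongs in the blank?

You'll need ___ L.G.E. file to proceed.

The indefinite article is chosen by the initial *sound* of the following word, not its spelling.
The initialism *L.G.E.* is read letter by letter; the first letter, L, is pronounced /ɛl/, which begins with a vowel sound.
So the article is *an*: You'll need an L.G.E. file to proceed.

an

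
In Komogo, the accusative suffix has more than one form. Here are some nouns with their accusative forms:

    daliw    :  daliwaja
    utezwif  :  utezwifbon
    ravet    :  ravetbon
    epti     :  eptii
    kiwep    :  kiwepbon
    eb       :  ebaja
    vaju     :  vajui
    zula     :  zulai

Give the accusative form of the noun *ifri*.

The pattern is voicing of the final sound: -bon when the stem ends in a voiceless consonant (*utezwif*, *ravet*, *kiwep*); -aja when the stem ends in a voiced consonant (*daliw*, *eb*); -i when the stem ends in a vowel (*epti*, *vaju*, *zula*).
*ifri* — final sound /i/ (a vowel) → -i → *ifrii*.

ifrii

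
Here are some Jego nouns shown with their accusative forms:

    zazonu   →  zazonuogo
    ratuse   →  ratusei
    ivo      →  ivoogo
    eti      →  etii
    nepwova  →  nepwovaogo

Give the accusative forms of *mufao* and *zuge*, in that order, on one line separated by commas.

The suffix is conditioned by the last vowel: -i when the last vowel of the stem is a front vowel (*ratuse*, *eti*); -ogo when the last vowel of the stem is a back vowel (*zazonu*, *ivo*, *nepwova*).
*mufao*: last vowel = /o/, a back vowel → -ogo → *mufaoogo*.
*zuge* — last vowel /e/ (a front vowel) → -i → *zugei*.

mufaoogo, zugei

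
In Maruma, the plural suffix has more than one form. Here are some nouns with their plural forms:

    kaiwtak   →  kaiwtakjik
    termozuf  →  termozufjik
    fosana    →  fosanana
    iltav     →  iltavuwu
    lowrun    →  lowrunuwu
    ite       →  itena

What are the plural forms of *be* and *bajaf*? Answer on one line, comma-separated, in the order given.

bena, bajafjik

The pattern is voicing of the final sound: -jik when the stem ends in a voiceless consonant (*kaiwtak*, *termozuf*); -uwu when the stem ends in a voiced consonant (*iltav*, *lowrun*); -na when the stem ends in a vowel (*fosana*, *ite*).
Since the final sound of *be* is /e/ (a vowel), it takes -na, giving *bena*.
*bajaf* — final sound /f/ (a voiceless consonant) → -jik → *bajafjik*.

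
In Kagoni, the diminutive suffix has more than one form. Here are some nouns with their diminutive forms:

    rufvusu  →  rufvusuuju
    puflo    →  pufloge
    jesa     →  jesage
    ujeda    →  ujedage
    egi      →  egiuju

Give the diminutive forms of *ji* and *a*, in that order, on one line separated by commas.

Looking at the last vowel of each stem: -uju when the last vowel of the stem is a high vowel (*rufvusu*, *egi*); -ge when the last vowel of the stem is a non-high vowel (*puflo*, *jesa*, *ujeda*).
*ji* — last vowel /i/ (a high vowel) → -uju → *jiuju*.
Since the last vowel of *a* is /a/ (a non-high vowel), it takes -ge, giving *age*.

jiuju, age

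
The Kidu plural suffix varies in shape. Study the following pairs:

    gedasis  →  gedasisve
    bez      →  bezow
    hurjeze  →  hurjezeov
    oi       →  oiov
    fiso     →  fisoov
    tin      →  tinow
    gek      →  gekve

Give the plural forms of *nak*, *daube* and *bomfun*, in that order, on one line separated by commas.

nakve, daubeov, bomfunow

The pattern is voicing of the final sound: -ve when the stem ends in a voiceless consonant (*gedasis*, *gek*); -ow when the stem ends in a voiced consonant (*bez*, *tin*); -ov when the stem ends in a vowel (*hurjeze*, *oi*, *fiso*).
*nak* — final sound /k/ (a voiceless consonant) → -ve → *nakve*.
*daube* — final sound /e/ (a vowel) → -ov → *daubeov*.
Since the final sound of *bomfun* is /n/ (a voiced consonant), it takes -ow, giving *bomfunow*.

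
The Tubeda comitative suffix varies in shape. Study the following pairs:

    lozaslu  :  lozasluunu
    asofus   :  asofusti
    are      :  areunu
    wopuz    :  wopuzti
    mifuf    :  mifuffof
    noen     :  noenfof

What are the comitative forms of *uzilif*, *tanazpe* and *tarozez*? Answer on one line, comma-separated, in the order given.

The suffix is conditioned by the final sound: -ti when the stem ends in a sibilant (*asofus*, *wopuz*); -fof when the stem ends in a non-sibilant consonant (*mifuf*, *noen*); -unu when the stem ends in a vowel (*lozaslu*, *are*).
Since the final sound of *uzilif* is /f/ (a non-sibilant consonant), it takes -fof, giving *uziliffof*.
*tanazpe*: final sound = /e/, a vowel → -unu → *tanazpeunu*.
*tarozez* — final sound /z/ (a sibilant) → -ti → *tarozezti*.

uziliffof, tanazpeunu, tarozezti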